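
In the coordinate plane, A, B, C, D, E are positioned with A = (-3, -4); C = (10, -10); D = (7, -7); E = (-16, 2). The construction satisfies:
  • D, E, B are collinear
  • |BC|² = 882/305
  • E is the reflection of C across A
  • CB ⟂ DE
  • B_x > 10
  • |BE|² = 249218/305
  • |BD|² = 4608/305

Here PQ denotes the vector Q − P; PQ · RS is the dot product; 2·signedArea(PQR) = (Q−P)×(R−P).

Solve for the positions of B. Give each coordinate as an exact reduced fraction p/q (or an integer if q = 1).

1. B_x = 3239/305  [D, E, B are collinear ∩ CB ⟂ DE]
2. B_y = -2567/305  [D, E, B are collinear ∩ CB ⟂ DE]
   → B = (3239/305, -2567/305)

B = (3239/305, -2567/305)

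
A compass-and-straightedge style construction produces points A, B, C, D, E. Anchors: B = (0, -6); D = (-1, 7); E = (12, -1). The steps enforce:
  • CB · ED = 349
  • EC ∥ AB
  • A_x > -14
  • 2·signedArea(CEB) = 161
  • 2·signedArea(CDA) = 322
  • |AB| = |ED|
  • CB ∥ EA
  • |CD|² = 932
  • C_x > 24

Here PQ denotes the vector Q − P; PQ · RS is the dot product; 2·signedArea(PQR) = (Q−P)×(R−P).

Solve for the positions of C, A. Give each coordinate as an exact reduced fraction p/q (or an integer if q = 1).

A = (-13, 2)
C = (25, -9)

1. C_x = 25  [CB · ED = 349 ∩ 2·signedArea(CEB) = 161]
2. C_y = -9  [CB · ED = 349 ∩ 2·signedArea(CEB) = 161]
   → C = (25, -9)
3. A_x = -13  [EC ∥ AB ∩ CB ∥ EA]
4. A_y = 2  [EC ∥ AB ∩ CB ∥ EA]
   → A = (-13, 2)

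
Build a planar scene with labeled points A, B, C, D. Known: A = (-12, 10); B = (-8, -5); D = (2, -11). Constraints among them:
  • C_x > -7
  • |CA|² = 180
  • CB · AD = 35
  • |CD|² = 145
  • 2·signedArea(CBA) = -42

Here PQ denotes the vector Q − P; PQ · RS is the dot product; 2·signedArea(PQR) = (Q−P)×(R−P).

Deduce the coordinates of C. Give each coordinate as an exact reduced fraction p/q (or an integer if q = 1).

C = (-6, -2)

1. C_x = -6  [CB · AD = 35 ∩ 2·signedArea(CBA) = -42]
2. C_y = -2  [CB · AD = 35 ∩ 2·signedArea(CBA) = -42]
   → C = (-6, -2)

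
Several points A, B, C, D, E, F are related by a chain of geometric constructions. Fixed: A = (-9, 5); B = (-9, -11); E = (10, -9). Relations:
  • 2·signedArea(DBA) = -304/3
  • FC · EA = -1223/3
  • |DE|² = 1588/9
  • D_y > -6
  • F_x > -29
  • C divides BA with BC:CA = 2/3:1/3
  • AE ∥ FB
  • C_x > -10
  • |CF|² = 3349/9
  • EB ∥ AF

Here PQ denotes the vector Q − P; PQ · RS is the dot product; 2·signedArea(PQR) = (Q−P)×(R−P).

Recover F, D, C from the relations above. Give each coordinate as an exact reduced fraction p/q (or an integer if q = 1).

C = (-9, -1/3)
D = (-8/3, -5)
F = (-28, 3)

1. F_x = -28  [AE ∥ FB ∩ EB ∥ AF]
2. F_y = 3  [AE ∥ FB ∩ EB ∥ AF]
   → F = (-28, 3)
3. D_x = -8/3  [2·signedArea(DBA) = -304/3]
4. D_y = -5  [|DE|² = 1588/9]
   → D = (-8/3, -5)
5. C_x = -9  [C divides BA with BC:CA = 2/3:1/3]
6. C_y = -1/3  [C divides BA with BC:CA = 2/3:1/3]
   → C = (-9, -1/3)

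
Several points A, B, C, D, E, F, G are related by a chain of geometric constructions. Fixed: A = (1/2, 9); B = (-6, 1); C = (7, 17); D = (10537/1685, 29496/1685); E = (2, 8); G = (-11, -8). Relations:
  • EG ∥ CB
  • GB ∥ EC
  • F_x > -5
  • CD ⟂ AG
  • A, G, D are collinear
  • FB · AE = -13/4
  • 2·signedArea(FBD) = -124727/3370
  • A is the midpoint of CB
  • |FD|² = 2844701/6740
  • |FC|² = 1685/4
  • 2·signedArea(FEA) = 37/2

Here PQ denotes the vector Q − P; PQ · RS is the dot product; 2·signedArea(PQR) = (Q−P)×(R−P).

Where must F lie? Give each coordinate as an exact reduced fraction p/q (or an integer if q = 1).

1. F_x = -9/2  [2·signedArea(FBD) = -124727/3370 ∩ 2·signedArea(FEA) = 37/2]
2. F_y = 0  [2·signedArea(FBD) = -124727/3370 ∩ 2·signedArea(FEA) = 37/2]
   → F = (-9/2, 0)

F = (-9/2, 0)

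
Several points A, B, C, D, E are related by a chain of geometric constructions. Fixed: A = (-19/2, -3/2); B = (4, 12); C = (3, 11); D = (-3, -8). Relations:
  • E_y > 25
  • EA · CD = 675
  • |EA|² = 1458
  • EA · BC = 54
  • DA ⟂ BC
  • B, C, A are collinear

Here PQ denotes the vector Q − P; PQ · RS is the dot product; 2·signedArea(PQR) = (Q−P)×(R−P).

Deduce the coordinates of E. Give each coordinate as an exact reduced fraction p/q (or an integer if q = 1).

E = (35/2, 51/2)

1. E_x = 35/2  [EA · BC = 54 ∩ EA · CD = 675]
2. E_y = 51/2  [EA · BC = 54 ∩ EA · CD = 675]
   → E = (35/2, 51/2)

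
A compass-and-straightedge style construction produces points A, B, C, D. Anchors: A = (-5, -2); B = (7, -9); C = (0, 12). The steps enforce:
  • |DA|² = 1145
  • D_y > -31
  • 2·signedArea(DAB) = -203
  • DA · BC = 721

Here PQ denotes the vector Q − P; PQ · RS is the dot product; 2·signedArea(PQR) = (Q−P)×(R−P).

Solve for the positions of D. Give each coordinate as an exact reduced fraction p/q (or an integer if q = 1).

1. D_x = 14  [DA · BC = 721 ∩ 2·signedArea(DAB) = -203]
2. D_y = -30  [DA · BC = 721 ∩ 2·signedArea(DAB) = -203]
   → D = (14, -30)

D = (14, -30)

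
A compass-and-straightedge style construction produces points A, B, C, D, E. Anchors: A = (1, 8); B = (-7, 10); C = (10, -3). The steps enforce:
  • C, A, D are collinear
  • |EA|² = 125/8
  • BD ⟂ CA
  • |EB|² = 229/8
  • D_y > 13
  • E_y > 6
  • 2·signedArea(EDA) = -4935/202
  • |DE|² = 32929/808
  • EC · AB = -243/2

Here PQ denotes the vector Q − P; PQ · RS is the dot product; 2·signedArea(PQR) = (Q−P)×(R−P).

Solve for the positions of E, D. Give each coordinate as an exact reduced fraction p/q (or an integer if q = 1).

D = (-322/101, 1325/101)
E = (-11/4, 27/4)

1. D_x = -322/101  [C, A, D are collinear ∩ BD ⟂ CA]
2. D_y = 1325/101  [C, A, D are collinear ∩ BD ⟂ CA]
   → D = (-322/101, 1325/101)
3. E_x = -11/4  [2·signedArea(EDA) = -4935/202 ∩ EC · AB = -243/2]
4. E_y = 27/4  [2·signedArea(EDA) = -4935/202 ∩ EC · AB = -243/2]
   → E = (-11/4, 27/4)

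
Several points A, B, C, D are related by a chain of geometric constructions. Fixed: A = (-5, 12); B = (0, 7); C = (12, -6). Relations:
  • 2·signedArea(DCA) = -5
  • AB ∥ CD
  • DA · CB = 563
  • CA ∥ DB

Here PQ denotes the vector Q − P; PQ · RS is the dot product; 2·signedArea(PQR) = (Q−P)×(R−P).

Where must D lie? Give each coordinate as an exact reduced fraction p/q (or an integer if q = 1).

1. D_x = 17  [CA ∥ DB ∩ AB ∥ CD]
2. D_y = -11  [CA ∥ DB ∩ AB ∥ CD]
   → D = (17, -11)

D = (17, -11)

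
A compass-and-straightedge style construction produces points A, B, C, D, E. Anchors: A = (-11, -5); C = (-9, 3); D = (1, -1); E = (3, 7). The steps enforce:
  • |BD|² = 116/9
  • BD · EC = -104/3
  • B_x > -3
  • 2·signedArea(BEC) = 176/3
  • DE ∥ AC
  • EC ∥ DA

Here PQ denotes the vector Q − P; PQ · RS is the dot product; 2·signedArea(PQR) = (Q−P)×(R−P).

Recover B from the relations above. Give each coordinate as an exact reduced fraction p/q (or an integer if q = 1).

1. B_x = -7/3  [2·signedArea(BEC) = 176/3 ∩ BD · EC = -104/3]
2. B_y = 1/3  [2·signedArea(BEC) = 176/3 ∩ BD · EC = -104/3]
   → B = (-7/3, 1/3)

B = (-7/3, 1/3)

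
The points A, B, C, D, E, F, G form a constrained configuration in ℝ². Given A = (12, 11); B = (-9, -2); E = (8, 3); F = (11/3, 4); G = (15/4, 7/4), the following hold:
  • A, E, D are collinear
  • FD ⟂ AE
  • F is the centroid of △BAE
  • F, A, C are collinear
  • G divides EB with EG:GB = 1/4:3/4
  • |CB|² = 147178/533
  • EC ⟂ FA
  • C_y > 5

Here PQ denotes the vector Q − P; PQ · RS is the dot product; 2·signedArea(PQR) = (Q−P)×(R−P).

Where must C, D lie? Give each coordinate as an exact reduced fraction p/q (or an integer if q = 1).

C = (3046/533, 3049/533)
D = (113/15, 31/15)

1. C_x = 3046/533  [F, A, C are collinear ∩ EC ⟂ FA]
2. C_y = 3049/533  [F, A, C are collinear ∩ EC ⟂ FA]
   → C = (3046/533, 3049/533)
3. D_x = 113/15  [A, E, D are collinear ∩ FD ⟂ AE]
4. D_y = 31/15  [A, E, D are collinear ∩ FD ⟂ AE]
   → D = (113/15, 31/15)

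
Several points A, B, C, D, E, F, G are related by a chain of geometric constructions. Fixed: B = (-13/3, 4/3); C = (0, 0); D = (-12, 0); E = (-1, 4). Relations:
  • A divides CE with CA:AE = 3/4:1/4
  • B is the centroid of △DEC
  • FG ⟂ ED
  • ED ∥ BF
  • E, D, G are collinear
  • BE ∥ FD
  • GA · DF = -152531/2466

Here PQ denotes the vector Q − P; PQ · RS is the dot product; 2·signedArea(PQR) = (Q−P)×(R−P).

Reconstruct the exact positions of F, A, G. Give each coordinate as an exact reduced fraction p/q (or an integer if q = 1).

A = (-3/4, 3)
F = (-46/3, -8/3)
G = (-6494/411, -568/411)

1. F_x = -46/3  [BE ∥ FD ∩ ED ∥ BF]
2. F_y = -8/3  [BE ∥ FD ∩ ED ∥ BF]
   → F = (-46/3, -8/3)
3. A_x = -3/4  [A divides CE with CA:AE = 3/4:1/4]
4. A_y = 3  [A divides CE with CA:AE = 3/4:1/4]
   → A = (-3/4, 3)
5. G_x = -6494/411  [E, D, G are collinear ∩ FG ⟂ ED]
6. G_y = -568/411  [E, D, G are collinear ∩ FG ⟂ ED]
   → G = (-6494/411, -568/411)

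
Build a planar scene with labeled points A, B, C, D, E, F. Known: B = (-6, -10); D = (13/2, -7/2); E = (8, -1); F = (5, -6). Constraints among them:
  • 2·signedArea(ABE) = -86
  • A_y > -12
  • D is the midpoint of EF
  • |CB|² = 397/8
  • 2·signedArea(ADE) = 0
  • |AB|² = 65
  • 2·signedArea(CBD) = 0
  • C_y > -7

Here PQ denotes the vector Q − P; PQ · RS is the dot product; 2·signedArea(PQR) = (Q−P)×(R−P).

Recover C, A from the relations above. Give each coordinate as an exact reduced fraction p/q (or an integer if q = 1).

A = (2, -11)
C = (1/4, -27/4)

1. C_x = 1/4  [line -13/2·x + 25/2·y + 86 = 0 ∩ |CB|² = 397/8]
2. C_y = -27/4  [line -13/2·x + 25/2·y + 86 = 0 ∩ |CB|² = 397/8]
   → C = (1/4, -27/4)
3. A_x = 2  [2·signedArea(ADE) = 0 ∩ 2·signedArea(ABE) = -86]
4. A_y = -11  [2·signedArea(ADE) = 0 ∩ 2·signedArea(ABE) = -86]
   → A = (2, -11)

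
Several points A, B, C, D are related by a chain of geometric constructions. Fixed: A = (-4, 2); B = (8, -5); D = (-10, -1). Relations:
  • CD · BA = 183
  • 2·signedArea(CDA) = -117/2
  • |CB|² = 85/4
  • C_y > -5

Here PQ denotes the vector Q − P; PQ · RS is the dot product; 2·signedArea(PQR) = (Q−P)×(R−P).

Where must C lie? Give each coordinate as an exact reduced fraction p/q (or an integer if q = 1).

C = (7/2, -4)

1. C_x = 7/2  [CD · BA = 183 ∩ 2·signedArea(CDA) = -117/2]
2. C_y = -4  [CD · BA = 183 ∩ 2·signedArea(CDA) = -117/2]
   → C = (7/2, -4)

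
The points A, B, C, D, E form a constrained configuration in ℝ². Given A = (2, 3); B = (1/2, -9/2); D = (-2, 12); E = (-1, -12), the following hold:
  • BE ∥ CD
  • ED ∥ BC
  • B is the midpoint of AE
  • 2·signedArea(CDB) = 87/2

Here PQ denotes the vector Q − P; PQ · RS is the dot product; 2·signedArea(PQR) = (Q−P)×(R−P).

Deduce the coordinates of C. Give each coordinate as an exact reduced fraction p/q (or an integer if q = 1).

C = (-1/2, 39/2)

1. C_x = -1/2  [BE ∥ CD ∩ ED ∥ BC]
2. C_y = 39/2  [BE ∥ CD ∩ ED ∥ BC]
   → C = (-1/2, 39/2)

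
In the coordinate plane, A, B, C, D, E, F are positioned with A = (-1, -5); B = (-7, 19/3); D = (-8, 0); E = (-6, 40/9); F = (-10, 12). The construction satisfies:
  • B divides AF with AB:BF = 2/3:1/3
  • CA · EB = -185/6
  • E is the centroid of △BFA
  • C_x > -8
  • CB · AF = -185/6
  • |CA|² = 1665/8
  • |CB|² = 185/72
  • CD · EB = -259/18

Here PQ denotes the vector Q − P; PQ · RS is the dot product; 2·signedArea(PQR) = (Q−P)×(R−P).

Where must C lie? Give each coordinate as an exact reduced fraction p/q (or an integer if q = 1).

C = (-31/4, 31/4)

1. C_x = -31/4  [line 1·x + -17/9·y + 403/18 = 0 ∩ |CA|² = 1665/8]
2. C_y = 31/4  [line 1·x + -17/9·y + 403/18 = 0 ∩ |CA|² = 1665/8]
   → C = (-31/4, 31/4)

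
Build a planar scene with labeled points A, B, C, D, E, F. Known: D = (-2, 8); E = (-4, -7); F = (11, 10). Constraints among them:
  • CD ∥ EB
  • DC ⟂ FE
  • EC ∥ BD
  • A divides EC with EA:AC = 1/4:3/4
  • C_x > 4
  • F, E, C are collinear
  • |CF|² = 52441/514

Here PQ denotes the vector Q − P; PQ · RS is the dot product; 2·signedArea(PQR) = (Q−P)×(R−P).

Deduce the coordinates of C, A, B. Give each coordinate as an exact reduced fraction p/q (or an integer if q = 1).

A = (-3949/2056, -9547/2056)
B = (-5303/514, -733/514)
C = (2219/514, 1247/514)

1. C_x = 2219/514  [F, E, C are collinear ∩ DC ⟂ FE]
2. C_y = 1247/514  [F, E, C are collinear ∩ DC ⟂ FE]
   → C = (2219/514, 1247/514)
3. A_x = -3949/2056  [A divides EC with EA:AC = 1/4:3/4]
4. A_y = -9547/2056  [A divides EC with EA:AC = 1/4:3/4]
   → A = (-3949/2056, -9547/2056)
5. B_x = -5303/514  [EC ∥ BD ∩ CD ∥ EB]
6. B_y = -733/514  [EC ∥ BD ∩ CD ∥ EB]
   → B = (-5303/514, -733/514)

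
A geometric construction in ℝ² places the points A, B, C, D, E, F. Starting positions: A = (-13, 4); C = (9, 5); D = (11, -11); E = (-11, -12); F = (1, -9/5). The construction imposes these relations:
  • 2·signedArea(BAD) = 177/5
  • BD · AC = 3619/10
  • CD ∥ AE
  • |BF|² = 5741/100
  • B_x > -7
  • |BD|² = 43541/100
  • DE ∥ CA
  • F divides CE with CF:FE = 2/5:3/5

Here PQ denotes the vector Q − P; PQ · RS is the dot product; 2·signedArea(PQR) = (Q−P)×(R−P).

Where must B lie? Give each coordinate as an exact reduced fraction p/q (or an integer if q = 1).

1. B_x = -6  [2·signedArea(BAD) = 177/5 ∩ BD · AC = 3619/10]
2. B_y = 11/10  [2·signedArea(BAD) = 177/5 ∩ BD · AC = 3619/10]
   → B = (-6, 11/10)

B = (-6, 11/10)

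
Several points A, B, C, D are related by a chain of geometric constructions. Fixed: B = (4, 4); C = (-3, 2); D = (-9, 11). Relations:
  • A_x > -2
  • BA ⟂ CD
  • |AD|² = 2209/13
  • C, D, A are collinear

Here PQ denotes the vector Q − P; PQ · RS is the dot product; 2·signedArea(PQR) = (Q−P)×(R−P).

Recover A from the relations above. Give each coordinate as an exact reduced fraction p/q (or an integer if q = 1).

A = (-23/13, 2/13)

1. A_x = -23/13  [C, D, A are collinear ∩ BA ⟂ CD]
2. A_y = 2/13  [C, D, A are collinear ∩ BA ⟂ CD]
   → A = (-23/13, 2/13)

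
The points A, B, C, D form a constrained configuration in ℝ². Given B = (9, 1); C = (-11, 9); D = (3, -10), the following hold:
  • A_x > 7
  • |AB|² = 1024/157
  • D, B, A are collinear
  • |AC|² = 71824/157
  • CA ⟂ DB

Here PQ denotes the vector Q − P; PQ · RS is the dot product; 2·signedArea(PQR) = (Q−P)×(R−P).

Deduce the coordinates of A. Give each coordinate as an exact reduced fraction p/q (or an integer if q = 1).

1. A_x = 1221/157  [D, B, A are collinear ∩ CA ⟂ DB]
2. A_y = -195/157  [D, B, A are collinear ∩ CA ⟂ DB]
   → A = (1221/157, -195/157)

A = (1221/157, -195/157)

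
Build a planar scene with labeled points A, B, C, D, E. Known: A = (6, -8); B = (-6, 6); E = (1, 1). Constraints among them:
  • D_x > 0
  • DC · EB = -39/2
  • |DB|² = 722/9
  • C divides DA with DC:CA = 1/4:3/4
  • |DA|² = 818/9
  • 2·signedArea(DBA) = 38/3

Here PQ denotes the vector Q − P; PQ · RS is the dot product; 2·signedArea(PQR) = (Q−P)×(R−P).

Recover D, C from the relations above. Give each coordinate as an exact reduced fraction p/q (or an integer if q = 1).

1. D_x = 1/3  [line 14·x + 12·y + -2/3 = 0 ∩ |DB|² = 722/9]
2. D_y = -1/3  [line 14·x + 12·y + -2/3 = 0 ∩ |DB|² = 722/9]
   → D = (1/3, -1/3)
3. C_x = 7/4  [C divides DA with DC:CA = 1/4:3/4]
4. C_y = -9/4  [C divides DA with DC:CA = 1/4:3/4]
   → C = (7/4, -9/4)

C = (7/4, -9/4)
D = (1/3, -1/3)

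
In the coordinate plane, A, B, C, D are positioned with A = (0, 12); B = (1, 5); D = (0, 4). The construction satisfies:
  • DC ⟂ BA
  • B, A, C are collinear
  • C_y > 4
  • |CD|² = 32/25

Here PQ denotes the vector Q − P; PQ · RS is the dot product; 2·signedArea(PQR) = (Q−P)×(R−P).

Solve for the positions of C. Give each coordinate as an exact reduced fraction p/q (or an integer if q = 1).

1. C_x = 28/25  [B, A, C are collinear ∩ DC ⟂ BA]
2. C_y = 104/25  [B, A, C are collinear ∩ DC ⟂ BA]
   → C = (28/25, 104/25)

C = (28/25, 104/25)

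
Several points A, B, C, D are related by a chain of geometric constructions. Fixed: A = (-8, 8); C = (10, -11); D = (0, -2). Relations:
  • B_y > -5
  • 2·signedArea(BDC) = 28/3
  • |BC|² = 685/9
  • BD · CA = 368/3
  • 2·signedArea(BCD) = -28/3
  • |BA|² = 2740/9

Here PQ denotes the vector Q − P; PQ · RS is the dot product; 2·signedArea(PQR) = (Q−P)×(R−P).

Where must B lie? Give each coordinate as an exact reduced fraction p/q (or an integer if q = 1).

1. B_x = 4  [2·signedArea(BDC) = 28/3 ∩ BD · CA = 368/3]
2. B_y = -14/3  [2·signedArea(BDC) = 28/3 ∩ BD · CA = 368/3]
   → B = (4, -14/3)

B = (4, -14/3)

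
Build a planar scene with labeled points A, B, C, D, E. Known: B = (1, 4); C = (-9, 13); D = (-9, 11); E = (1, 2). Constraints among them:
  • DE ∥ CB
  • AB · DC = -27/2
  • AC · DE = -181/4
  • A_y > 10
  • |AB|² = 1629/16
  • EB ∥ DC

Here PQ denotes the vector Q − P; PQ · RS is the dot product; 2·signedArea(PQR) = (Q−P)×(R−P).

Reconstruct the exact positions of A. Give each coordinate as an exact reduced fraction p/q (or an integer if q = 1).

1. A_x = -13/2  [AC · DE = -181/4 ∩ AB · DC = -27/2]
2. A_y = 43/4  [AC · DE = -181/4 ∩ AB · DC = -27/2]
   → A = (-13/2, 43/4)

A = (-13/2, 43/4)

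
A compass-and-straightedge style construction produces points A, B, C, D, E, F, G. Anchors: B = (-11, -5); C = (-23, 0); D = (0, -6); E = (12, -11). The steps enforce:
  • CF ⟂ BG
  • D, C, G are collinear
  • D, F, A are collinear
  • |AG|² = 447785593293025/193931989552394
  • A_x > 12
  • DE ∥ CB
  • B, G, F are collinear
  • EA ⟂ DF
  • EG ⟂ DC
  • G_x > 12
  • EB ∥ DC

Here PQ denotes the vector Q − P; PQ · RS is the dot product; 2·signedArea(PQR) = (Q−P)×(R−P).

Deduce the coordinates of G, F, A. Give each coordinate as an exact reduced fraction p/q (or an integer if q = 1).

1. G_x = 7038/565  [D, C, G are collinear ∩ EG ⟂ DC]
2. G_y = -5226/565  [D, C, G are collinear ∩ EG ⟂ DC]
   → G = (7038/565, -5226/565)
3. F_x = -327867791/13954370  [B, G, F are collinear ∩ CF ⟂ BG]
4. F_y = -38181893/13954370  [B, G, F are collinear ∩ CF ⟂ BG]
   → F = (-327867791/13954370, -38181893/13954370)
5. A_x = 1364630049932994457/109571574097102610  [D, F, A are collinear ∩ EA ⟂ DF]
6. A_y = -846991087824890189/109571574097102610  [D, F, A are collinear ∩ EA ⟂ DF]
   → A = (1364630049932994457/109571574097102610, -846991087824890189/109571574097102610)

A = (1364630049932994457/109571574097102610, -846991087824890189/109571574097102610)
F = (-327867791/13954370, -38181893/13954370)
G = (7038/565, -5226/565)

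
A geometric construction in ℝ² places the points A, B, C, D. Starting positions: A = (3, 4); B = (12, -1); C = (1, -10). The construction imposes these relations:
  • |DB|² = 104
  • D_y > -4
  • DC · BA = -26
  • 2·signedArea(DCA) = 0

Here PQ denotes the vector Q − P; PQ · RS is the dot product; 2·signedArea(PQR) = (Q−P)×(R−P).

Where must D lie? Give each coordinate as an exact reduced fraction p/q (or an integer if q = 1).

1. D_x = 2  [2·signedArea(DCA) = 0 ∩ DC · BA = -26]
2. D_y = -3  [2·signedArea(DCA) = 0 ∩ DC · BA = -26]
   → D = (2, -3)

D = (2, -3)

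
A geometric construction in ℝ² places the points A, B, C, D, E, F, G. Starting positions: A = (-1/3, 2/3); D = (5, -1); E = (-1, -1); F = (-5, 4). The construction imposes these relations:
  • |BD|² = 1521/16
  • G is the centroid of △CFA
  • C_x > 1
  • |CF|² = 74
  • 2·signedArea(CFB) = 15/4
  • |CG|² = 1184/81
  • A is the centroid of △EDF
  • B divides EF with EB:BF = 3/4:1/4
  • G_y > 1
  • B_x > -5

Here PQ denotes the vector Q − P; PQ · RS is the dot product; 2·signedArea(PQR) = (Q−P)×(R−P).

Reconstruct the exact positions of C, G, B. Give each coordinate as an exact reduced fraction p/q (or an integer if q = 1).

1. B_x = -4  [B divides EF with EB:BF = 3/4:1/4]
2. B_y = 11/4  [B divides EF with EB:BF = 3/4:1/4]
   → B = (-4, 11/4)
3. C_x = 2  [line 5/4·x + 1·y + -3/2 = 0 ∩ |CF|² = 74]
4. C_y = -1  [line 5/4·x + 1·y + -3/2 = 0 ∩ |CF|² = 74]
   → C = (2, -1)
5. G_x = -10/9  [G is the centroid of △CFA]
6. G_y = 11/9  [G is the centroid of △CFA]
   → G = (-10/9, 11/9)

B = (-4, 11/4)
C = (2, -1)
G = (-10/9, 11/9)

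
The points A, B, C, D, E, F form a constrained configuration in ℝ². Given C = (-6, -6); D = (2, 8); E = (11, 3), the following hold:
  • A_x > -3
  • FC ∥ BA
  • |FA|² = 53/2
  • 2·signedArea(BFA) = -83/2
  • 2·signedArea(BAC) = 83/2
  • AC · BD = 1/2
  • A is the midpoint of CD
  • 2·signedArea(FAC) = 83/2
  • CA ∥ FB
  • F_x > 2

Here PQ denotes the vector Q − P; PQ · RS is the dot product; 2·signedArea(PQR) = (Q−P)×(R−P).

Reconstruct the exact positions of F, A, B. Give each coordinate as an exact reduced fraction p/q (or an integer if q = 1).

1. A_x = -2  [A is the midpoint of CD]
2. A_y = 1  [A is the midpoint of CD]
   → A = (-2, 1)
3. B_x = 13/2  [AC · BD = 1/2 ∩ 2·signedArea(BAC) = 83/2]
4. B_y = 11/2  [AC · BD = 1/2 ∩ 2·signedArea(BAC) = 83/2]
   → B = (13/2, 11/2)
5. F_x = 5/2  [2·signedArea(FAC) = 83/2 ∩ FC ∥ BA]
6. F_y = -3/2  [2·signedArea(FAC) = 83/2 ∩ FC ∥ BA]
   → F = (5/2, -3/2)

A = (-2, 1)
B = (13/2, 11/2)
F = (5/2, -3/2)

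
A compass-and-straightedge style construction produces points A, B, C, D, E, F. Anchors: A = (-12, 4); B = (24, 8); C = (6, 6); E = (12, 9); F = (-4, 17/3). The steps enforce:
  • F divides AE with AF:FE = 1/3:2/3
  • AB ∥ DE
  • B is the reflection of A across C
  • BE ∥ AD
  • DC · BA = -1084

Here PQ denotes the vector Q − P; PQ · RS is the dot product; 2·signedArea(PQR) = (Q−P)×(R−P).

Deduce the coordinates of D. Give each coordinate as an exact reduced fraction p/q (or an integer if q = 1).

1. D_x = -24  [AB ∥ DE ∩ BE ∥ AD]
2. D_y = 5  [AB ∥ DE ∩ BE ∥ AD]
   → D = (-24, 5)

D = (-24, 5)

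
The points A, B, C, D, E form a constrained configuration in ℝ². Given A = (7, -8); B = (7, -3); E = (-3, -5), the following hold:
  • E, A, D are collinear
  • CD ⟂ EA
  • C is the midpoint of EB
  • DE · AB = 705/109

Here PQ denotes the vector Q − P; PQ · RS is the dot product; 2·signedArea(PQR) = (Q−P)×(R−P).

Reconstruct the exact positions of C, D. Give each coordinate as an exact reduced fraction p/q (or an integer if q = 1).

1. C_x = 2  [C is the midpoint of EB]
2. C_y = -4  [C is the midpoint of EB]
   → C = (2, -4)
3. D_x = 143/109  [E, A, D are collinear ∩ CD ⟂ EA]
4. D_y = -686/109  [E, A, D are collinear ∩ CD ⟂ EA]
   → D = (143/109, -686/109)

C = (2, -4)
D = (143/109, -686/109)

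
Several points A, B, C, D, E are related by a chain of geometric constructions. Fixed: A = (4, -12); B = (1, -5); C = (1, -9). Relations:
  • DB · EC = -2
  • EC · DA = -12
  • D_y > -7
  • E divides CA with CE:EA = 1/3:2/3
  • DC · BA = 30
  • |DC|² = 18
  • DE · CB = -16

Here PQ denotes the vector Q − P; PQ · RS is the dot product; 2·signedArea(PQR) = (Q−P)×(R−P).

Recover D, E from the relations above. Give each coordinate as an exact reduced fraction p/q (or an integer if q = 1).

D = (-2, -6)
E = (2, -10)

1. E_x = 2  [E divides CA with CE:EA = 1/3:2/3]
2. E_y = -10  [E divides CA with CE:EA = 1/3:2/3]
   → E = (2, -10)
3. D_x = -2  [DE · CB = -16 ∩ DB · EC = -2]
4. D_y = -6  [DE · CB = -16 ∩ DB · EC = -2]
   → D = (-2, -6)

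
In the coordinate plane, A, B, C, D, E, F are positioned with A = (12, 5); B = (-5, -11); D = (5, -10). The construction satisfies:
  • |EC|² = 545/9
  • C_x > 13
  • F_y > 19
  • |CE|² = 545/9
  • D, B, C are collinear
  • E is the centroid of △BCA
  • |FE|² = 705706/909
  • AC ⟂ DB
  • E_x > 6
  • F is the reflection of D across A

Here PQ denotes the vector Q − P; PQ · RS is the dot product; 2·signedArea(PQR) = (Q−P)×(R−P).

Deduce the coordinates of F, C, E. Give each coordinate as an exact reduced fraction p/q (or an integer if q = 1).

C = (1355/101, -925/101)
E = (2062/303, -1531/303)
F = (19, 20)

1. F_x = 19  [F is the reflection of D across A]
2. F_y = 20  [F is the reflection of D across A]
   → F = (19, 20)
3. C_x = 1355/101  [D, B, C are collinear ∩ AC ⟂ DB]
4. C_y = -925/101  [D, B, C are collinear ∩ AC ⟂ DB]
   → C = (1355/101, -925/101)
5. E_x = 2062/303  [E is the centroid of △BCA]
6. E_y = -1531/303  [E is the centroid of △BCA]
   → E = (2062/303, -1531/303)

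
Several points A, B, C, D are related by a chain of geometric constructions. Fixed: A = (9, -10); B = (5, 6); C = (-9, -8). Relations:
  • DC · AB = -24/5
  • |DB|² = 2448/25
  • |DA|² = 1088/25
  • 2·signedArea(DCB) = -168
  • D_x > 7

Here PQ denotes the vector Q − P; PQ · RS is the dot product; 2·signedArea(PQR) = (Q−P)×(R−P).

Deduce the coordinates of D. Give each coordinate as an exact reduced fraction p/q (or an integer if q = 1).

1. D_x = 37/5  [DC · AB = -24/5 ∩ 2·signedArea(DCB) = -168]
2. D_y = -18/5  [DC · AB = -24/5 ∩ 2·signedArea(DCB) = -168]
   → D = (37/5, -18/5)

D = (37/5, -18/5)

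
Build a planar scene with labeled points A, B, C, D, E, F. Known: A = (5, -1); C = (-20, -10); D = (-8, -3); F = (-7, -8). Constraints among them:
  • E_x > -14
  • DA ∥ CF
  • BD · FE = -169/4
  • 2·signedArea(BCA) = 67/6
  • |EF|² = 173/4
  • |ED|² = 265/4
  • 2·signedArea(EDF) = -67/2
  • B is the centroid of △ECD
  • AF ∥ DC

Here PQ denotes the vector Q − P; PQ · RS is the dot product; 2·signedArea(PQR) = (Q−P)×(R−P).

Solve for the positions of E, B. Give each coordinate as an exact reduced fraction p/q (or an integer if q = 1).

1. E_x = -27/2  [line 5·x + 1·y + 153/2 = 0 ∩ |ED|² = 265/4]
2. E_y = -9  [line 5·x + 1·y + 153/2 = 0 ∩ |ED|² = 265/4]
   → E = (-27/2, -9)
3. B_x = -83/6  [B is the centroid of △ECD]
4. B_y = -22/3  [B is the centroid of △ECD]
   → B = (-83/6, -22/3)

B = (-83/6, -22/3)
E = (-27/2, -9)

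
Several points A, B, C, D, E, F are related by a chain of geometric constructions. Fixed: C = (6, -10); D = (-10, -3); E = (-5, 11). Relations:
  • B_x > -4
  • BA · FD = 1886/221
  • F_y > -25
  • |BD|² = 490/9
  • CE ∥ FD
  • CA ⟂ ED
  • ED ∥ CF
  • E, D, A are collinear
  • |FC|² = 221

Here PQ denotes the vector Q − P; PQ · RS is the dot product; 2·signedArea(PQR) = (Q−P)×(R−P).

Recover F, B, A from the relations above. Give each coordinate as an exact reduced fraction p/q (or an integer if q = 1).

A = (-2300/221, -915/221)
B = (-3, -2/3)
F = (1, -24)

1. F_x = 1  [CE ∥ FD ∩ ED ∥ CF]
2. F_y = -24  [CE ∥ FD ∩ ED ∥ CF]
   → F = (1, -24)
3. A_x = -2300/221  [E, D, A are collinear ∩ CA ⟂ ED]
4. A_y = -915/221  [E, D, A are collinear ∩ CA ⟂ ED]
   → A = (-2300/221, -915/221)
5. B_x = -3  [line 11·x + -21·y + 19 = 0 ∩ |BD|² = 490/9]
6. B_y = -2/3  [line 11·x + -21·y + 19 = 0 ∩ |BD|² = 490/9]
   → B = (-3, -2/3)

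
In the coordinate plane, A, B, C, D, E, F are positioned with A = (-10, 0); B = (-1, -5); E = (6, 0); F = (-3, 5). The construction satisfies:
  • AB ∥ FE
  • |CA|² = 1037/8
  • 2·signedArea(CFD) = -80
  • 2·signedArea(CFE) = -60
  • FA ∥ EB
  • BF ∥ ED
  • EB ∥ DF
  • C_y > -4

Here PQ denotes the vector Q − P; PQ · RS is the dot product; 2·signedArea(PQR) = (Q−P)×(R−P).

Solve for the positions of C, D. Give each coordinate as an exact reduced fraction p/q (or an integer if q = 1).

C = (3/4, -15/4)
D = (4, 10)

1. D_x = 4  [EB ∥ DF ∩ BF ∥ ED]
2. D_y = 10  [EB ∥ DF ∩ BF ∥ ED]
   → D = (4, 10)
3. C_x = 3/4  [2·signedArea(CFD) = -80 ∩ 2·signedArea(CFE) = -60]
4. C_y = -15/4  [2·signedArea(CFD) = -80 ∩ 2·signedArea(CFE) = -60]
   → C = (3/4, -15/4)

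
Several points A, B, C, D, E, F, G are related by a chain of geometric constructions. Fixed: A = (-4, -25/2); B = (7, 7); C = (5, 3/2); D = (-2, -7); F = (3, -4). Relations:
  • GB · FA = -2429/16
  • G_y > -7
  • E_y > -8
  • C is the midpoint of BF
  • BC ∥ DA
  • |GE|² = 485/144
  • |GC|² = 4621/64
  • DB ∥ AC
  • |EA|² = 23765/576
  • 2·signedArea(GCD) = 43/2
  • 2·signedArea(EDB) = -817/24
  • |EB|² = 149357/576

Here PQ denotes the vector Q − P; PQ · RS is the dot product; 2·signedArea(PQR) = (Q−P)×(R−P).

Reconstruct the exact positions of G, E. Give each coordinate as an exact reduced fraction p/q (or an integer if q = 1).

1. G_x = 5/4  [2·signedArea(GCD) = 43/2 ∩ GB · FA = -2429/16]
2. G_y = -49/8  [2·signedArea(GCD) = 43/2 ∩ GB · FA = -2429/16]
   → G = (5/4, -49/8)
3. E_x = 1/12  [line -14·x + 9·y + 1657/24 = 0 ∩ |EA|² = 23765/576]
4. E_y = -181/24  [line -14·x + 9·y + 1657/24 = 0 ∩ |EA|² = 23765/576]
   → E = (1/12, -181/24)

E = (1/12, -181/24)
G = (5/4, -49/8)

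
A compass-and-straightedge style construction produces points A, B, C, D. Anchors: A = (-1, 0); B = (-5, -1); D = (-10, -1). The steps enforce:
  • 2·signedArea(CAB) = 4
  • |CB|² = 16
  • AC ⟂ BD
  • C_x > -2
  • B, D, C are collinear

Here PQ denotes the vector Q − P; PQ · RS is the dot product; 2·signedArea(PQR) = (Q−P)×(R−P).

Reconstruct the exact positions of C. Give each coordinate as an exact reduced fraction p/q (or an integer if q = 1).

1. C_x = -1  [B, D, C are collinear ∩ AC ⟂ BD]
2. C_y = -1  [B, D, C are collinear ∩ AC ⟂ BD]
   → C = (-1, -1)

C = (-1, -1)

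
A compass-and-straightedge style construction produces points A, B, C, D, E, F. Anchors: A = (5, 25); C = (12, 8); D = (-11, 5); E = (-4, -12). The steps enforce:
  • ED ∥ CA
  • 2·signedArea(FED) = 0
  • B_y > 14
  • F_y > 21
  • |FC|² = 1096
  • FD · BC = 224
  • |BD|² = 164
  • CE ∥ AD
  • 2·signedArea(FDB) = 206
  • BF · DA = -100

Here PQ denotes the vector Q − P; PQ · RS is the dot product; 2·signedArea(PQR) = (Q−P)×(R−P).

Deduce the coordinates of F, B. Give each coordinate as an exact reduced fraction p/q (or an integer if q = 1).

B = (-3, 15)
F = (-18, 22)

1. F_x = -18  [line -17·x + -7·y + -152 = 0 ∩ |FC|² = 1096]
2. F_y = 22  [line -17·x + -7·y + -152 = 0 ∩ |FC|² = 1096]
   → F = (-18, 22)
3. B_x = -3  [BF · DA = -100 ∩ FD · BC = 224]
4. B_y = 15  [BF · DA = -100 ∩ FD · BC = 224]
   → B = (-3, 15)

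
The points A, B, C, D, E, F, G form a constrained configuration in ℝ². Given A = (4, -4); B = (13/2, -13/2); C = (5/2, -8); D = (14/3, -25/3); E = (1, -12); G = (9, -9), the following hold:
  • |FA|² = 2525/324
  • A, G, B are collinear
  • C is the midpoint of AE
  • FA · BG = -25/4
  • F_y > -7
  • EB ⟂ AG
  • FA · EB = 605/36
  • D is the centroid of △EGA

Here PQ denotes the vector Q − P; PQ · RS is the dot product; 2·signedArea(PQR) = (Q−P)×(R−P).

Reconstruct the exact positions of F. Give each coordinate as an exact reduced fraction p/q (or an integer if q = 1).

F = (67/18, -61/9)

1. F_x = 67/18  [FA · BG = -25/4 ∩ FA · EB = 605/36]
2. F_y = -61/9  [FA · BG = -25/4 ∩ FA · EB = 605/36]
   → F = (67/18, -61/9)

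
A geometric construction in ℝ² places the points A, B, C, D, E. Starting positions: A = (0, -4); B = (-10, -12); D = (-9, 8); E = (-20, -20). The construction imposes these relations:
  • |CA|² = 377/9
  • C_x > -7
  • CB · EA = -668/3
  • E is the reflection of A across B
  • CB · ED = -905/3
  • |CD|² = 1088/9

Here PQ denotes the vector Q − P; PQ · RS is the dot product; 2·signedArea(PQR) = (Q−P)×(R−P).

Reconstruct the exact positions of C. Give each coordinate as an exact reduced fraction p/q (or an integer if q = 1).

1. C_x = -19/3  [CB · ED = -905/3 ∩ CB · EA = -668/3]
2. C_y = -8/3  [CB · ED = -905/3 ∩ CB · EA = -668/3]
   → C = (-19/3, -8/3)

C = (-19/3, -8/3)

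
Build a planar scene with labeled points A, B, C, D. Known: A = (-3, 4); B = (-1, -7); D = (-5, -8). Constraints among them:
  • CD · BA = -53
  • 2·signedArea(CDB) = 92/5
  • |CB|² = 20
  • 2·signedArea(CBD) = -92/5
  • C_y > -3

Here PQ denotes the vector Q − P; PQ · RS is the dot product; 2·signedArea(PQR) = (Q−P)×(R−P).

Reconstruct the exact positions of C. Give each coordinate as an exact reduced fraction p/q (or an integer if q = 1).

C = (-9/5, -13/5)

1. C_x = -9/5  [2·signedArea(CDB) = 92/5 ∩ CD · BA = -53]
2. C_y = -13/5  [2·signedArea(CDB) = 92/5 ∩ CD · BA = -53]
   → C = (-9/5, -13/5)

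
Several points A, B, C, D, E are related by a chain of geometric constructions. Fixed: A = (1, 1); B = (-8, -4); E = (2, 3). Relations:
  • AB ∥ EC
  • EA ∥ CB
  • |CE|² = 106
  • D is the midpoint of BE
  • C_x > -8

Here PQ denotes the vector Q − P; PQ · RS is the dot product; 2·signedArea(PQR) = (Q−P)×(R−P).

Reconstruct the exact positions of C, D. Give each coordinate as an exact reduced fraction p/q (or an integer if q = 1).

1. C_x = -7  [EA ∥ CB ∩ AB ∥ EC]
2. C_y = -2  [EA ∥ CB ∩ AB ∥ EC]
   → C = (-7, -2)
3. D_x = -3  [D is the midpoint of BE]
4. D_y = -1/2  [D is the midpoint of BE]
   → D = (-3, -1/2)

C = (-7, -2)
D = (-3, -1/2)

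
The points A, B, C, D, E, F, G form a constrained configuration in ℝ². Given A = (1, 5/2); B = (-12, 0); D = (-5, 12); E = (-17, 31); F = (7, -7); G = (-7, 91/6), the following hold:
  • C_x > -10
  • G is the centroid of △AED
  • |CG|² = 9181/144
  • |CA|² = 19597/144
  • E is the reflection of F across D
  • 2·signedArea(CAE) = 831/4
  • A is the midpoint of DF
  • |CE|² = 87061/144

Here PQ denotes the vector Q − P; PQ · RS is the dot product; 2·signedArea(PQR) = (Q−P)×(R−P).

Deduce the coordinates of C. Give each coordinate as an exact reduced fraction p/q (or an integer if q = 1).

C = (-19/2, 91/12)

1. C_x = -19/2  [line -57/2·x + -18·y + -537/4 = 0 ∩ |CG|² = 9181/144]
2. C_y = 91/12  [line -57/2·x + -18·y + -537/4 = 0 ∩ |CG|² = 9181/144]
   → C = (-19/2, 91/12)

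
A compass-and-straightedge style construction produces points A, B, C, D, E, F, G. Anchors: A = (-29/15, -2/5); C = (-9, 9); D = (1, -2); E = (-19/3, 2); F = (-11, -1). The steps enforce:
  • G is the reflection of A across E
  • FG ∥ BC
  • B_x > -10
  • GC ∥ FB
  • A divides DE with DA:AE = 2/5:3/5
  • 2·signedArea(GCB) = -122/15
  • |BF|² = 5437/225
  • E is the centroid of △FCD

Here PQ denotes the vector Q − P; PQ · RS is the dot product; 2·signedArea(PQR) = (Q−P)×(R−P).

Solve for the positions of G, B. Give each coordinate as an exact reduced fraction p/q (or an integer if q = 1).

B = (-139/15, 18/5)
G = (-161/15, 22/5)

1. G_x = -161/15  [G is the reflection of A across E]
2. G_y = 22/5  [G is the reflection of A across E]
   → G = (-161/15, 22/5)
3. B_x = -139/15  [FG ∥ BC ∩ GC ∥ FB]
4. B_y = 18/5  [FG ∥ BC ∩ GC ∥ FB]
   → B = (-139/15, 18/5)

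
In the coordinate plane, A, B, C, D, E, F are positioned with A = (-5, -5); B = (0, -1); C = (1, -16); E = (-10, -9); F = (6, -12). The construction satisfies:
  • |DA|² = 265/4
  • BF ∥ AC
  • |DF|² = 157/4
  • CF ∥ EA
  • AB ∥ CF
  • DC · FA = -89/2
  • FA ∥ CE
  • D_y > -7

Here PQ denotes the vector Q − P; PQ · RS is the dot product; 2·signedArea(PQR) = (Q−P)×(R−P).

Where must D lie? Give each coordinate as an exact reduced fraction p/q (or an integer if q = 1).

D = (3, -13/2)

1. D_x = 3  [line 11·x + -7·y + -157/2 = 0 ∩ |DA|² = 265/4]
2. D_y = -13/2  [line 11·x + -7·y + -157/2 = 0 ∩ |DA|² = 265/4]
   → D = (3, -13/2)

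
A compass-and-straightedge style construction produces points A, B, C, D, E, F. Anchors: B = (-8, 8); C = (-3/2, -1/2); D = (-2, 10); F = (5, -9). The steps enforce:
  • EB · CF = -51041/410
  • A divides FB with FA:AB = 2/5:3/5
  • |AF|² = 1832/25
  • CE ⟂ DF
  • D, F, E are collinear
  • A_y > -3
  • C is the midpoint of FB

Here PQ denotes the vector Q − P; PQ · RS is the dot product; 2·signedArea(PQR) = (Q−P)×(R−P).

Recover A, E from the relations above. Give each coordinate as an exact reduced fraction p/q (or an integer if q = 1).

1. A_x = -1/5  [A divides FB with FA:AB = 2/5:3/5]
2. A_y = -11/5  [A divides FB with FA:AB = 2/5:3/5]
   → A = (-1/5, -11/5)
3. E_x = 601/410  [D, F, E are collinear ∩ CE ⟂ DF]
4. E_y = 243/410  [D, F, E are collinear ∩ CE ⟂ DF]
   → E = (601/410, 243/410)

A = (-1/5, -11/5)
E = (601/410, 243/410)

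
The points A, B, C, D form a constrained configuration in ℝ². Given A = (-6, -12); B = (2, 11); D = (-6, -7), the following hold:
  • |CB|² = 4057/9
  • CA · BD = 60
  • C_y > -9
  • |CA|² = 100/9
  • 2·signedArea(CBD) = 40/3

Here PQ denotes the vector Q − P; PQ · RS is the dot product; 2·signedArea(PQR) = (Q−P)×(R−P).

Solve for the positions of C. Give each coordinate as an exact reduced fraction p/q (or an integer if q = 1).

C = (-6, -26/3)

1. C_x = -6  [CA · BD = 60 ∩ 2·signedArea(CBD) = 40/3]
2. C_y = -26/3  [CA · BD = 60 ∩ 2·signedArea(CBD) = 40/3]
   → C = (-6, -26/3)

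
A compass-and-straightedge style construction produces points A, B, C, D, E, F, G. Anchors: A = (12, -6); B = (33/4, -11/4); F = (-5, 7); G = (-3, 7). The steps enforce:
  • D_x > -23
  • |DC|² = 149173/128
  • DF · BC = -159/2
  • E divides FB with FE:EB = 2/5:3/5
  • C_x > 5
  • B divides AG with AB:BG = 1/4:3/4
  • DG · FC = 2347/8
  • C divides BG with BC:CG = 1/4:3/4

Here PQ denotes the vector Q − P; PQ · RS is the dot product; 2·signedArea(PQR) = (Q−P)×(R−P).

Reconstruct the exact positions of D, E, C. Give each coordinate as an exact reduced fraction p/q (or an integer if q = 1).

C = (87/16, -5/16)
D = (-22, 20)
E = (3/10, 31/10)

1. E_x = 3/10  [E divides FB with FE:EB = 2/5:3/5]
2. E_y = 31/10  [E divides FB with FE:EB = 2/5:3/5]
   → E = (3/10, 31/10)
3. C_x = 87/16  [C divides BG with BC:CG = 1/4:3/4]
4. C_y = -5/16  [C divides BG with BC:CG = 1/4:3/4]
   → C = (87/16, -5/16)
5. D_x = -22  [DF · BC = -159/2 ∩ DG · FC = 2347/8]
6. D_y = 20  [DF · BC = -159/2 ∩ DG · FC = 2347/8]
   → D = (-22, 20)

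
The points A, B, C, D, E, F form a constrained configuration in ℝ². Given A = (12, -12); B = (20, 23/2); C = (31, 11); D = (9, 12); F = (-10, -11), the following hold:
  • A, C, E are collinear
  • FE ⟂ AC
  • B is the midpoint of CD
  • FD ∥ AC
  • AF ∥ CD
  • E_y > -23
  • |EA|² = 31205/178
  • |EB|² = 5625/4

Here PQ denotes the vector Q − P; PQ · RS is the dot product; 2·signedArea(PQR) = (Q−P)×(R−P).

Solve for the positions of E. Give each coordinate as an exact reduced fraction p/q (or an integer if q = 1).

1. E_x = 635/178  [A, C, E are collinear ∩ FE ⟂ AC]
2. E_y = -3953/178  [A, C, E are collinear ∩ FE ⟂ AC]
   → E = (635/178, -3953/178)

E = (635/178, -3953/178)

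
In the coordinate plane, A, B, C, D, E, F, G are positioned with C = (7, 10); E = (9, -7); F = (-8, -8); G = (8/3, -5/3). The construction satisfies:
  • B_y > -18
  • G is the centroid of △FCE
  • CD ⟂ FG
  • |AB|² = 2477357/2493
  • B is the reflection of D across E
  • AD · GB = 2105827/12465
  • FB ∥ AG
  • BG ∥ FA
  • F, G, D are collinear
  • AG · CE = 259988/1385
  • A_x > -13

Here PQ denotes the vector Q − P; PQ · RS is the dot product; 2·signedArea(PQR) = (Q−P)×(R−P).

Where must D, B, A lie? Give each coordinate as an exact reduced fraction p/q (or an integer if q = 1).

1. D_x = 15224/1385  [F, G, D are collinear ∩ CD ⟂ FG]
2. D_y = 4538/1385  [F, G, D are collinear ∩ CD ⟂ FG]
   → D = (15224/1385, 4538/1385)
3. B_x = 9706/1385  [B is the reflection of D across E]
4. B_y = -23928/1385  [B is the reflection of D across E]
   → B = (9706/1385, -23928/1385)
5. A_x = -51278/4155  [FB ∥ AG ∩ BG ∥ FA]
6. A_y = 31619/4155  [FB ∥ AG ∩ BG ∥ FA]
   → A = (-51278/4155, 31619/4155)

A = (-51278/4155, 31619/4155)
B = (9706/1385, -23928/1385)
D = (15224/1385, 4538/1385)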